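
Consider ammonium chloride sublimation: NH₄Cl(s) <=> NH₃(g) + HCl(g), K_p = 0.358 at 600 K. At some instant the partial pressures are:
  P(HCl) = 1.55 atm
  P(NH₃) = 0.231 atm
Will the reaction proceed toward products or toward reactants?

(NH₄Cl is a pure solid — omitted from Q_p.)
Q_p = P(NH₃)·P(HCl) = (0.231)·(1.55) = 0.358
Q_p = 0.358 = K_p, so the system is already at equilibrium.

no net change (already at equilibrium)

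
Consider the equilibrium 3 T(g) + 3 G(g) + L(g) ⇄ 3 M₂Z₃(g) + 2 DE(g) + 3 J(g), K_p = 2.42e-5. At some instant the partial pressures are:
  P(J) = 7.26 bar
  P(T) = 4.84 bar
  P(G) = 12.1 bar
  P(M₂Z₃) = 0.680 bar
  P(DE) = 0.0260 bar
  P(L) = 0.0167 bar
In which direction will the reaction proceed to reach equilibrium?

Q_p = P(M₂Z₃)³·P(DE)²·P(J)³ / (P(T)³·P(G)³·P(L)) = (0.680)³·(0.0260)²·(7.26)³ / ((4.84)³·(12.1)³·(0.0167)) = 2.42e-5
Q_p = 2.42e-5 = K_p, so the system is already at equilibrium.

no net change (already at equilibrium)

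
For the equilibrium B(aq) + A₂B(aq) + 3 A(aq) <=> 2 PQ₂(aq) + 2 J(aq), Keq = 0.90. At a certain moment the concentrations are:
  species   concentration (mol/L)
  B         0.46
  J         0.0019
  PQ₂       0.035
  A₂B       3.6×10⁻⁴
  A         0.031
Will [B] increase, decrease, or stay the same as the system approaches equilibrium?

stay the same

Q = [PQ₂]²·[J]² / ([B]·[A₂B]·[A]³) = (0.035)²·(0.0019)² / ((0.46)·(3.6×10⁻⁴)·(0.031)³) = 0.90
Q = 0.90 = Keq; the system is at equilibrium.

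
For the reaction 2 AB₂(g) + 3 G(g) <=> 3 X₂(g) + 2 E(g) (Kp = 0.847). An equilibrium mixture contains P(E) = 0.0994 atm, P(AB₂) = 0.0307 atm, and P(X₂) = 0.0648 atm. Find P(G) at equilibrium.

At equilibrium, Kp = P(X₂)³·P(E)² / (P(AB₂)²·P(G)³) = 0.847.
(0.0648)³·(0.0994)² / ((0.0307)²·(P(G))³) = 0.847
P(G)³ = 0.00337 ⇒ P(G) = 0.150 atm

P(G) = 0.150 atm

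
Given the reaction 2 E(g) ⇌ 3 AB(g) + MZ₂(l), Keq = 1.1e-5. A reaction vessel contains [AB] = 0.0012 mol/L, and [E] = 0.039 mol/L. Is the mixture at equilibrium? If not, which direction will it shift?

no; Q < K, reaction proceeds forward

(MZ₂ is a pure liquid — omitted from Q.)
Q = [AB]³ / [E]² = (0.0012)³ / (0.039)² = 1.1e-6
Q = 1.1e-6 < Keq = 1.1e-5: net forward reaction.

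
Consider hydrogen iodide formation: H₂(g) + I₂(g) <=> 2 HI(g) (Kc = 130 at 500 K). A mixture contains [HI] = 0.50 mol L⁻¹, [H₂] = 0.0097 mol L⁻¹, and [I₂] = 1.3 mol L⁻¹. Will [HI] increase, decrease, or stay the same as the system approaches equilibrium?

Qc = [HI]² / ([H₂]·[I₂]) = (0.50)² / ((0.0097)·(1.3)) = 20
Qc = 20 < Kc = 130: net forward reaction.
HI is a product, so it increases.

increase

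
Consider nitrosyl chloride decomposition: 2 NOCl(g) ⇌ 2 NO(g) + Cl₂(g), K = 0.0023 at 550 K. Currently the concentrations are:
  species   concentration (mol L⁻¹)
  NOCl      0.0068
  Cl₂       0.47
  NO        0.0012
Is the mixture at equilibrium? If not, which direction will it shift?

Q = [NO]²·[Cl₂] / [NOCl]² = (0.0012)²·(0.47) / (0.0068)² = 0.015
Q = 0.015 > K = 0.0023: net reverse reaction.

no; Q > K, reaction proceeds in reverse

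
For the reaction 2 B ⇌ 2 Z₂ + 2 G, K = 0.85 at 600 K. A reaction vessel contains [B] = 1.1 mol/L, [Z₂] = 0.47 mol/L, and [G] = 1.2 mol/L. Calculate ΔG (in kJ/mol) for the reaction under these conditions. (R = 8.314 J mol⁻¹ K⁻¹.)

ΔG = -5.85 kJ/mol

Q = [Z₂]²·[G]² / [B]² = (0.47)²·(1.2)² / (1.1)² = 0.263
ΔG = RT ln(Q/K) = (8.314 J mol⁻¹ K⁻¹)(600 K) × ln(0.263/0.85)
   = (4.988 kJ/mol)(-1.173) = -5.85 kJ/mol
ΔG < 0, so the forward reaction is spontaneous (proceeds forward).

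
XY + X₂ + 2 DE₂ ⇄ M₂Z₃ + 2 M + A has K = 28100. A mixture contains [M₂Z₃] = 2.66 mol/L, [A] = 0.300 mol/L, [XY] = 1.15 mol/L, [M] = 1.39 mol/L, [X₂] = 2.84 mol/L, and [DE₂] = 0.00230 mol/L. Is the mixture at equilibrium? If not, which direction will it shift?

no; Q > K, reaction proceeds in reverse

Q = [M₂Z₃]·[M]²·[A] / ([XY]·[X₂]·[DE₂]²) = (2.66)·(1.39)²·(0.300) / ((1.15)·(2.84)·(0.00230)²) = 89200
Q = 89200 > K = 28100: net reverse reaction.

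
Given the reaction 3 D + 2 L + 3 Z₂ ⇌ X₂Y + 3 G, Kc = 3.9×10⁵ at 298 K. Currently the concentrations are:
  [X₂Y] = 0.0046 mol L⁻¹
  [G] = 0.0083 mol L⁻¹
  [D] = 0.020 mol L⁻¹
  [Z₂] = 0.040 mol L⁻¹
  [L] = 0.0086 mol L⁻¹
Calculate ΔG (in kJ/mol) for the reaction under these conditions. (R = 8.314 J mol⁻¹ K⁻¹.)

ΔG = -4.27 kJ/mol

Qc = [X₂Y]·[G]³ / ([D]³·[L]²·[Z₂]³) = (0.0046)·(0.0083)³ / ((0.020)³·(0.0086)²·(0.040)³) = 69500
ΔG = RT ln(Qc/Kc) = (8.314 J mol⁻¹ K⁻¹)(298 K) × ln(69500/3.9×10⁵)
   = (2.478 kJ/mol)(-1.725) = -4.27 kJ/mol
ΔG < 0, so the forward reaction is spontaneous (proceeds forward).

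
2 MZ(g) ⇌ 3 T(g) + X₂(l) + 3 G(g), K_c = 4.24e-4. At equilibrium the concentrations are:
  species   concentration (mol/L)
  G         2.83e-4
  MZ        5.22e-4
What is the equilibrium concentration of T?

[T] = 1.72 mol/L

(X₂ is a pure liquid — omitted from K_c.)
At equilibrium, K_c = [T]³·[G]³ / [MZ]² = 4.24e-4.
([T])³·(2.83e-4)³ / (5.22e-4)² = 4.24e-4
[T]³ = 5.10 ⇒ [T] = 1.72 mol/L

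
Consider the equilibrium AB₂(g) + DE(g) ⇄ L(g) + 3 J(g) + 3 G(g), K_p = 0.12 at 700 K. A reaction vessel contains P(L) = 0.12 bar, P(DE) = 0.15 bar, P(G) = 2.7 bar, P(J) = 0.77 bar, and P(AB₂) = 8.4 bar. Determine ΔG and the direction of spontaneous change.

ΔG = 11.4 kJ/mol; the forward reaction is non-spontaneous

Q_p = P(L)·P(J)³·P(G)³ / (P(AB₂)·P(DE)) = (0.12)·(0.77)³·(2.7)³ / ((8.4)·(0.15)) = 0.856
ΔG = RT ln(Q_p/K_p) = (8.314 J mol⁻¹ K⁻¹)(700 K) × ln(0.856/0.12)
   = (5.820 kJ/mol)(1.965) = 11.4 kJ/mol
ΔG > 0, so the forward reaction is non-spontaneous (proceeds in reverse).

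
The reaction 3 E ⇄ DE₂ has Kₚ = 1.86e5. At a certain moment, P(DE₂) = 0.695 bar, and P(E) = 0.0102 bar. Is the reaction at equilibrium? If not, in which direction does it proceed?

Qₚ = P(DE₂) / P(E)³ = (0.695) / (0.0102)³ = 6.55e5
Qₚ = 6.55e5 > Kₚ = 1.86e5, so the reverse reaction proceeds.

in the reverse direction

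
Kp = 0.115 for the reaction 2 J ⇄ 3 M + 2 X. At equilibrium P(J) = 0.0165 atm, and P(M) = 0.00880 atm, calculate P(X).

P(X) = 6.78 atm

At equilibrium, Kp = P(M)³·P(X)² / P(J)² = 0.115.
(0.00880)³·(P(X))² / (0.0165)² = 0.115
P(X)² = 45.9 ⇒ P(X) = 6.78 atm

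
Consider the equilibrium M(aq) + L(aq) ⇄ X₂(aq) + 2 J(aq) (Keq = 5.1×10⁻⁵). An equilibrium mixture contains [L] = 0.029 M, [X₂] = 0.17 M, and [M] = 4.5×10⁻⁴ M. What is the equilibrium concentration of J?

At equilibrium, Keq = [X₂]·[J]² / ([M]·[L]) = 5.1×10⁻⁵.
(0.17)·([J])² / ((4.5×10⁻⁴)·(0.029)) = 5.1×10⁻⁵
[J]² = 3.91×10⁻⁹ ⇒ [J] = 6.3×10⁻⁵ M

[J] = 6.3×10⁻⁵ M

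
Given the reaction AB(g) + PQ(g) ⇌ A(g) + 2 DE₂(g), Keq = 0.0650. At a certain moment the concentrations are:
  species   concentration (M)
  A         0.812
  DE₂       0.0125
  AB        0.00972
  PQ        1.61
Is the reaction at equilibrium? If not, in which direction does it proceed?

Q = [A]·[DE₂]² / ([AB]·[PQ]) = (0.812)·(0.0125)² / ((0.00972)·(1.61)) = 0.00811
Q = 0.00811 < Keq = 0.0650, so the forward reaction proceeds.

to the right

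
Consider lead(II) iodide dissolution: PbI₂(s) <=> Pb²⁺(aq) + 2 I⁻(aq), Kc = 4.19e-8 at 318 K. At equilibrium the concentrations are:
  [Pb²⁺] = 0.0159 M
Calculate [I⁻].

(PbI₂ is a pure solid — omitted from Kc.)
At equilibrium, Kc = [Pb²⁺]·[I⁻]² = 4.19e-8.
(0.0159)·([I⁻])² = 4.19e-8
[I⁻]² = 2.64e-6 ⇒ [I⁻] = 0.00162 M

[I⁻] = 0.00162 M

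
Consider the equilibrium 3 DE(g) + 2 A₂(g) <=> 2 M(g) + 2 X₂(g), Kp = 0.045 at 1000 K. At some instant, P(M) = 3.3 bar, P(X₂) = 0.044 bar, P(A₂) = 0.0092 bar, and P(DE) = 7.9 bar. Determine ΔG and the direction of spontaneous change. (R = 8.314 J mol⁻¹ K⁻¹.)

Qp = P(M)²·P(X₂)² / (P(DE)³·P(A₂)²) = (3.3)²·(0.044)² / ((7.9)³·(0.0092)²) = 0.505
ΔG = RT ln(Qp/Kp) = (8.314 J mol⁻¹ K⁻¹)(1000 K) × ln(0.505/0.045)
   = (8.314 kJ/mol)(2.418) = 20.1 kJ/mol
ΔG > 0, so the forward reaction is non-spontaneous (proceeds in reverse).

ΔG = 20.1 kJ/mol; the forward reaction is non-spontaneous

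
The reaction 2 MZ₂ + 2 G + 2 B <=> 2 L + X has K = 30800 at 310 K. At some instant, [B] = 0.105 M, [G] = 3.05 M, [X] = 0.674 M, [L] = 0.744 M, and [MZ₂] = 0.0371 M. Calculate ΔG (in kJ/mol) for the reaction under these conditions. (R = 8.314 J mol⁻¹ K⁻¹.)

Q = [L]²·[X] / ([MZ₂]²·[G]²·[B]²) = (0.744)²·(0.674) / ((0.0371)²·(3.05)²·(0.105)²) = 2640
ΔG = RT ln(Q/K) = (8.314 J mol⁻¹ K⁻¹)(310 K) × ln(2640/30800)
   = (2.577 kJ/mol)(-2.457) = -6.33 kJ/mol
ΔG < 0, so the forward reaction is spontaneous (proceeds forward).

ΔG = -6.33 kJ/mol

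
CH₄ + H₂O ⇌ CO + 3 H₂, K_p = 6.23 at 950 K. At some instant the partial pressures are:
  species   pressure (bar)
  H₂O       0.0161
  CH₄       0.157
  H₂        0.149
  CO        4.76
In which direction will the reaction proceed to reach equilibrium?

Q_p = P(CO)·P(H₂)³ / (P(CH₄)·P(H₂O)) = (4.76)·(0.149)³ / ((0.157)·(0.0161)) = 6.23
Q_p = 6.23 = K_p, so the system is already at equilibrium.

no net change (already at equilibrium)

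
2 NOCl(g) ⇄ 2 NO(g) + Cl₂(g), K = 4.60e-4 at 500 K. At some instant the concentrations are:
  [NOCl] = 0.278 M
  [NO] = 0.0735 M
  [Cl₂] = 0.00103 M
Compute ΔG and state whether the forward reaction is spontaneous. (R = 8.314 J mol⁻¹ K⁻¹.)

Q = [NO]²·[Cl₂] / [NOCl]² = (0.0735)²·(0.00103) / (0.278)² = 7.20e-5
ΔG = RT ln(Q/K) = (8.314 J mol⁻¹ K⁻¹)(500 K) × ln(7.20e-5/4.60e-4)
   = (4.157 kJ/mol)(-1.855) = -7.71 kJ/mol
ΔG < 0, so the forward reaction is spontaneous (proceeds forward).

ΔG = -7.71 kJ/mol; the forward reaction is spontaneous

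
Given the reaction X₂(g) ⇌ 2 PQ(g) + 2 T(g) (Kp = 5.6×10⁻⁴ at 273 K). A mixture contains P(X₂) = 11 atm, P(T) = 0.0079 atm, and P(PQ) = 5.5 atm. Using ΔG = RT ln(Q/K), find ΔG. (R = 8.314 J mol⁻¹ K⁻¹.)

ΔG = -2.68 kJ/mol

Qp = P(PQ)²·P(T)² / P(X₂) = (5.5)²·(0.0079)² / (11) = 1.72×10⁻⁴
ΔG = RT ln(Qp/Kp) = (8.314 J mol⁻¹ K⁻¹)(273 K) × ln(1.72×10⁻⁴/5.6×10⁻⁴)
   = (2.270 kJ/mol)(-1.180) = -2.68 kJ/mol
ΔG < 0, so the forward reaction is spontaneous (proceeds forward).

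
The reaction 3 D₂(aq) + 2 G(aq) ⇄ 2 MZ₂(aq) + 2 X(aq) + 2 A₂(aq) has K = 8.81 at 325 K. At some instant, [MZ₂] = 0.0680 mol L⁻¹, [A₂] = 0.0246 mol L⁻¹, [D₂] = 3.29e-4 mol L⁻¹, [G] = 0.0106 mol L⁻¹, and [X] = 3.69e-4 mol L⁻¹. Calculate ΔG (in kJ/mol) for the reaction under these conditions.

Q = [MZ₂]²·[X]²·[A₂]² / ([D₂]³·[G]²) = (0.0680)²·(3.69e-4)²·(0.0246)² / ((3.29e-4)³·(0.0106)²) = 95.2
ΔG = RT ln(Q/K) = (8.314 J mol⁻¹ K⁻¹)(325 K) × ln(95.2/8.81)
   = (2.702 kJ/mol)(2.380) = 6.43 kJ/mol
ΔG > 0, so the forward reaction is non-spontaneous (proceeds in reverse).

ΔG = 6.43 kJ/mol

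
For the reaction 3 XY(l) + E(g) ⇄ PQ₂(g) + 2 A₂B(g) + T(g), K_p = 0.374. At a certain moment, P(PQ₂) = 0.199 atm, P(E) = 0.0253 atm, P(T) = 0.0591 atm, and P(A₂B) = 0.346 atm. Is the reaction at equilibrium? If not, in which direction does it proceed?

(XY is a pure liquid — omitted from Q_p.)
Q_p = P(PQ₂)·P(A₂B)²·P(T) / P(E) = (0.199)·(0.346)²·(0.0591) / (0.0253) = 0.0557
Q_p = 0.0557 < K_p = 0.374, so the forward reaction proceeds.

forward (toward products)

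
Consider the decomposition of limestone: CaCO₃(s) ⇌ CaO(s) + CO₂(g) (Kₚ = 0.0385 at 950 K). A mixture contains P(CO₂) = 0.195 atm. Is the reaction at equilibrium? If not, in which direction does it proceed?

in the reverse direction

(CaCO₃, CaO are pure solids — omitted from Qₚ.)
Qₚ = P(CO₂) = 0.195
Qₚ = 0.195 > Kₚ = 0.0385, so the reverse reaction proceeds.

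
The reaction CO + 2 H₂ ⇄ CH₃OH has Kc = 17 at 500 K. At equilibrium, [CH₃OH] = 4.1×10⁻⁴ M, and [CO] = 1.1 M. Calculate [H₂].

[H₂] = 0.0047 M

At equilibrium, Kc = [CH₃OH] / ([CO]·[H₂]²) = 17.
(4.1×10⁻⁴) / ((1.1)·([H₂])²) = 17
[H₂]² = 2.19×10⁻⁵ ⇒ [H₂] = 0.0047 M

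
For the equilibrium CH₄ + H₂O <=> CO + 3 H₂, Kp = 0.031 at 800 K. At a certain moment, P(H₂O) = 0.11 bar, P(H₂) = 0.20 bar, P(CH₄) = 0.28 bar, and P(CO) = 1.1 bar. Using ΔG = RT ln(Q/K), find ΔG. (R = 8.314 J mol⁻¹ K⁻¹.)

Qp = P(CO)·P(H₂)³ / (P(CH₄)·P(H₂O)) = (1.1)·(0.20)³ / ((0.28)·(0.11)) = 0.286
ΔG = RT ln(Qp/Kp) = (8.314 J mol⁻¹ K⁻¹)(800 K) × ln(0.286/0.031)
   = (6.651 kJ/mol)(2.222) = 14.8 kJ/mol
ΔG > 0, so the forward reaction is non-spontaneous (proceeds in reverse).

ΔG = 14.8 kJ/mol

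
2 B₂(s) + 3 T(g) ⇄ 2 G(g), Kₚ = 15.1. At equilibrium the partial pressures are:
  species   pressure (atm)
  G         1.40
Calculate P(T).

(B₂ is a pure solid — omitted from Kₚ.)
At equilibrium, Kₚ = P(G)² / P(T)³ = 15.1.
(1.40)² / (P(T))³ = 15.1
P(T)³ = 0.130 ⇒ P(T) = 0.506 atm

P(T) = 0.506 atm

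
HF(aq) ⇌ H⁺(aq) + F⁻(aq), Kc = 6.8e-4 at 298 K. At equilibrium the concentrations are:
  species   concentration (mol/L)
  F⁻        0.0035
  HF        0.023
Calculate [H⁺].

At equilibrium, Kc = [H⁺]·[F⁻] / [HF] = 6.8e-4.
([H⁺])·(0.0035) / (0.023) = 6.8e-4
[H⁺] = 0.00447 = 0.0045 mol/L

[H⁺] = 0.0045 mol/L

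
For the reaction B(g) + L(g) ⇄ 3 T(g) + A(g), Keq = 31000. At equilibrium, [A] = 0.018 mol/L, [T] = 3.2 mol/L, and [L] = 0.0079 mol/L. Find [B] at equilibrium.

[B] = 0.0024 mol/L

At equilibrium, Keq = [T]³·[A] / ([B]·[L]) = 31000.
(3.2)³·(0.018) / (([B])·(0.0079)) = 31000
[B] = 0.00241 = 0.0024 mol/L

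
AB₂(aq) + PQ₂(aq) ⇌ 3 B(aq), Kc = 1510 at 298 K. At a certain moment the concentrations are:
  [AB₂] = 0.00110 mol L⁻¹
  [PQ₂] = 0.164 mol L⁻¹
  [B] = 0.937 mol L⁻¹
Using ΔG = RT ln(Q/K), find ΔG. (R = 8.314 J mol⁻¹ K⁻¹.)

ΔG = 2.74 kJ/mol

Qc = [B]³ / ([AB₂]·[PQ₂]) = (0.937)³ / ((0.00110)·(0.164)) = 4560
ΔG = RT ln(Qc/Kc) = (8.314 J mol⁻¹ K⁻¹)(298 K) × ln(4560/1510)
   = (2.478 kJ/mol)(1.105) = 2.74 kJ/mol
ΔG > 0, so the forward reaction is non-spontaneous (proceeds in reverse).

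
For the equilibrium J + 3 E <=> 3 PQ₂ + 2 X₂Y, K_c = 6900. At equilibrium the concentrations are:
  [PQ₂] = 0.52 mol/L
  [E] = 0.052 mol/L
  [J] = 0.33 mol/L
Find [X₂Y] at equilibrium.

At equilibrium, K_c = [PQ₂]³·[X₂Y]² / ([J]·[E]³) = 6900.
(0.52)³·([X₂Y])² / ((0.33)·(0.052)³) = 6900
[X₂Y]² = 2.28 ⇒ [X₂Y] = 1.5 mol/L

[X₂Y] = 1.5 mol/L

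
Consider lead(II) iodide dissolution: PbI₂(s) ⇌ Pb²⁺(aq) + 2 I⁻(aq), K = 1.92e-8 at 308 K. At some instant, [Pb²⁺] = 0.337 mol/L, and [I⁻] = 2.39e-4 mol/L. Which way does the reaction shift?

(PbI₂ is a pure solid — omitted from Q.)
Q = [Pb²⁺]·[I⁻]² = (0.337)·(2.39e-4)² = 1.92e-8
Q = 1.92e-8 = K, so the system is already at equilibrium.

neither direction; the system is at equilibrium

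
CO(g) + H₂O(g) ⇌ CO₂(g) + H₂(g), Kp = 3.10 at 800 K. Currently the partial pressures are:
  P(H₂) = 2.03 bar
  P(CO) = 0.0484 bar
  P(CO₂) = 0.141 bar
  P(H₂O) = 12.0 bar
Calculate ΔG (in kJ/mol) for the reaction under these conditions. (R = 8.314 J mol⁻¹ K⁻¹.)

Qp = P(CO₂)·P(H₂) / (P(CO)·P(H₂O)) = (0.141)·(2.03) / ((0.0484)·(12.0)) = 0.493
ΔG = RT ln(Qp/Kp) = (8.314 J mol⁻¹ K⁻¹)(800 K) × ln(0.493/3.10)
   = (6.651 kJ/mol)(-1.839) = -12.2 kJ/mol
ΔG < 0, so the forward reaction is spontaneous (proceeds forward).

ΔG = -12.2 kJ/mol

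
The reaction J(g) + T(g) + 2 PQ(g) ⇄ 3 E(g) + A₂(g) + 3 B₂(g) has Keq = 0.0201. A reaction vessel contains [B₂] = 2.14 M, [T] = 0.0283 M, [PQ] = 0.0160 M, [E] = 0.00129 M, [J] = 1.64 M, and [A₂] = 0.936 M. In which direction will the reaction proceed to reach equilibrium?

toward products

Q = [E]³·[A₂]·[B₂]³ / ([J]·[T]·[PQ]²) = (0.00129)³·(0.936)·(2.14)³ / ((1.64)·(0.0283)·(0.0160)²) = 0.00166
Q = 0.00166 < Keq = 0.0201, so the forward reaction proceeds.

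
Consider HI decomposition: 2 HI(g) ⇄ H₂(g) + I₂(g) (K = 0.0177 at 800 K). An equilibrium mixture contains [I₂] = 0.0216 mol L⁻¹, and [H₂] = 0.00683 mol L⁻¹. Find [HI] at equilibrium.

At equilibrium, K = [H₂]·[I₂] / [HI]² = 0.0177.
(0.00683)·(0.0216) / ([HI])² = 0.0177
[HI]² = 0.00833 ⇒ [HI] = 0.0913 mol L⁻¹

[HI] = 0.0913 mol L⁻¹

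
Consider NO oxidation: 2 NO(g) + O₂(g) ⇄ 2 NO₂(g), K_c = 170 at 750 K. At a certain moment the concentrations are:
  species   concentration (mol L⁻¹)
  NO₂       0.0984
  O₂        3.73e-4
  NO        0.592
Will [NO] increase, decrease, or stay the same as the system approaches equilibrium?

decrease

Q_c = [NO₂]² / ([NO]²·[O₂]) = (0.0984)² / ((0.592)²·(3.73e-4)) = 74.1
Q_c = 74.1 < K_c = 170: net forward reaction.
NO is a reactant, so it decreases.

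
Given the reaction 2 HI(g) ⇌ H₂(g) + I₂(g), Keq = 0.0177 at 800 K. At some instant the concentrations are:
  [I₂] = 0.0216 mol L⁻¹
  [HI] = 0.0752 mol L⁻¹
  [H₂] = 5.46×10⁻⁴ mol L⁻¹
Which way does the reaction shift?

in the forward direction

Q = [H₂]·[I₂] / [HI]² = (5.46×10⁻⁴)·(0.0216) / (0.0752)² = 0.00209
Q = 0.00209 < Keq = 0.0177, so the forward reaction proceeds.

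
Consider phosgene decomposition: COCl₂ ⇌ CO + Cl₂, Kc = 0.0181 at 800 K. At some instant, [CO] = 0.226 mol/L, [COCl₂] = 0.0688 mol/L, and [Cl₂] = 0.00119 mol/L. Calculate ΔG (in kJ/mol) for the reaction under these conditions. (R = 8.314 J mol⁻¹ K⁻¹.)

Qc = [CO]·[Cl₂] / [COCl₂] = (0.226)·(0.00119) / (0.0688) = 0.00391
ΔG = RT ln(Qc/Kc) = (8.314 J mol⁻¹ K⁻¹)(800 K) × ln(0.00391/0.0181)
   = (6.651 kJ/mol)(-1.532) = -10.2 kJ/mol
ΔG < 0, so the forward reaction is spontaneous (proceeds forward).

ΔG = -10.2 kJ/mol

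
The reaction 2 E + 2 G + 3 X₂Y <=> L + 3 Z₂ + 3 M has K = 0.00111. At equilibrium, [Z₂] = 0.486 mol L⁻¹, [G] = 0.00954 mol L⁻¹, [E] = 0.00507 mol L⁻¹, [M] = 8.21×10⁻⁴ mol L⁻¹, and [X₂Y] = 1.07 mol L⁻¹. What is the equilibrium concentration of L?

At equilibrium, K = [L]·[Z₂]³·[M]³ / ([E]²·[G]²·[X₂Y]³) = 0.00111.
([L])·(0.486)³·(8.21×10⁻⁴)³ / ((0.00507)²·(0.00954)²·(1.07)³) = 0.00111
[L] = 0.0501 mol L⁻¹

[L] = 0.0501 mol L⁻¹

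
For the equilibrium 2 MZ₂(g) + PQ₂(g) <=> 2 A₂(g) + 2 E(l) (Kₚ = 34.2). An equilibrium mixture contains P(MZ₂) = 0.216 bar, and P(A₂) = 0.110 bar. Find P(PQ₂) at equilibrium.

P(PQ₂) = 0.00758 bar

(E is a pure liquid — omitted from Kₚ.)
At equilibrium, Kₚ = P(A₂)² / (P(MZ₂)²·P(PQ₂)) = 34.2.
(0.110)² / ((0.216)²·(P(PQ₂))) = 34.2
P(PQ₂) = 0.00758 bar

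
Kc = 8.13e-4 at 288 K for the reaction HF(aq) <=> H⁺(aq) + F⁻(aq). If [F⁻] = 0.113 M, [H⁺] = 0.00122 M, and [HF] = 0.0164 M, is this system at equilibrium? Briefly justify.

no; Q > K, reaction proceeds in reverse

Qc = [H⁺]·[F⁻] / [HF] = (0.00122)·(0.113) / (0.0164) = 0.00841
Qc = 0.00841 > Kc = 8.13e-4: net reverse reaction.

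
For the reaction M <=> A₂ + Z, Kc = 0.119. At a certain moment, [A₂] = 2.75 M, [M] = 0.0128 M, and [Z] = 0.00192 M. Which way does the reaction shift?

Qc = [A₂]·[Z] / [M] = (2.75)·(0.00192) / (0.0128) = 0.412
Qc = 0.412 > Kc = 0.119, so the reverse reaction proceeds.

to the left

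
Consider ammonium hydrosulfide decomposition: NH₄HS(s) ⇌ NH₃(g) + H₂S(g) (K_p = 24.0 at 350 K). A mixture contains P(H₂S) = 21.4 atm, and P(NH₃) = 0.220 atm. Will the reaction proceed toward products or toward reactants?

(NH₄HS is a pure solid — omitted from Q_p.)
Q_p = P(NH₃)·P(H₂S) = (0.220)·(21.4) = 4.71
Q_p = 4.71 < K_p = 24.0, so the forward reaction proceeds.

in the forward direction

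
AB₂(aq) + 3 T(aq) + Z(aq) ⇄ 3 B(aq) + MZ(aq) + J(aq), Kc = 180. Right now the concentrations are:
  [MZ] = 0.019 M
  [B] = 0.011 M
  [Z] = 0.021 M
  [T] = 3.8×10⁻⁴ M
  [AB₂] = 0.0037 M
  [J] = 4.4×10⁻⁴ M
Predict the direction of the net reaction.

Qc = [B]³·[MZ]·[J] / ([AB₂]·[T]³·[Z]) = (0.011)³·(0.019)·(4.4×10⁻⁴) / ((0.0037)·(3.8×10⁻⁴)³·(0.021)) = 2600
Qc = 2600 > Kc = 180, so the reverse reaction proceeds.

reverse (toward reactants)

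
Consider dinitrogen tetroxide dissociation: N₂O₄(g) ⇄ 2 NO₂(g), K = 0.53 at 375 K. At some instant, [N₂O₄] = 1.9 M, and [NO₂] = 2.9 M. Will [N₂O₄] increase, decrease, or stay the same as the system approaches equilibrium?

Q = [NO₂]² / [N₂O₄] = (2.9)² / (1.9) = 4.4
Q = 4.4 > K = 0.53: net reverse reaction.
N₂O₄ is a reactant, so it increases.

increase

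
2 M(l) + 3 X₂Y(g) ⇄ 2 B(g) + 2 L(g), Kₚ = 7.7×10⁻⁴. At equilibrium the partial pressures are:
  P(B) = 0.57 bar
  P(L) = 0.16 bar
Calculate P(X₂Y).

P(X₂Y) = 2.2 bar

(M is a pure liquid — omitted from Kₚ.)
At equilibrium, Kₚ = P(B)²·P(L)² / P(X₂Y)³ = 7.7×10⁻⁴.
(0.57)²·(0.16)² / (P(X₂Y))³ = 7.7×10⁻⁴
P(X₂Y)³ = 10.8 ⇒ P(X₂Y) = 2.2 bar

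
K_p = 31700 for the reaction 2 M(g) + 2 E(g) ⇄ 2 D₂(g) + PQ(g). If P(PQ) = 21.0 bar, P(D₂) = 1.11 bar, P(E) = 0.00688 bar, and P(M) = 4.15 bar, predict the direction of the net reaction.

Q_p = P(D₂)²·P(PQ) / (P(M)²·P(E)²) = (1.11)²·(21.0) / ((4.15)²·(0.00688)²) = 31700
Q_p = 31700 = K_p, so the system is already at equilibrium.

no net change (already at equilibrium)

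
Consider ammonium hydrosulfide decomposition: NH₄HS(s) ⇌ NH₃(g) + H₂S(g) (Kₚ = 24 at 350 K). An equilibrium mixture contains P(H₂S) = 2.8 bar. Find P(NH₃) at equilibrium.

(NH₄HS is a pure solid — omitted from Kₚ.)
At equilibrium, Kₚ = P(NH₃)·P(H₂S) = 24.
(P(NH₃))·(2.8) = 24
P(NH₃) = 8.57 = 8.6 bar

P(NH₃) = 8.6 bar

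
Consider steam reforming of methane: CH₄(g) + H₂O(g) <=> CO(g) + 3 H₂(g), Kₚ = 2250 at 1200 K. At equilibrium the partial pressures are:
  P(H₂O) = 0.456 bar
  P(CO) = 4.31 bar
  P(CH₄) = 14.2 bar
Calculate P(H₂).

P(H₂) = 15.0 bar

At equilibrium, Kₚ = P(CO)·P(H₂)³ / (P(CH₄)·P(H₂O)) = 2250.
(4.31)·(P(H₂))³ / ((14.2)·(0.456)) = 2250
P(H₂)³ = 3380 ⇒ P(H₂) = 15.0 bar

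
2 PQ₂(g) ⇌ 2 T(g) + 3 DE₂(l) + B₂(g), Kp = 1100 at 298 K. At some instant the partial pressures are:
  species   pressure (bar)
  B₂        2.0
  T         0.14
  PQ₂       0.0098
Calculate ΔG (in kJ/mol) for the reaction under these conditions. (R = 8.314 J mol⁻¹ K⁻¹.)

ΔG = -2.46 kJ/mol

(DE₂ is a pure liquid — omitted from Qp.)
Qp = P(T)²·P(B₂) / P(PQ₂)² = (0.14)²·(2.0) / (0.0098)² = 408
ΔG = RT ln(Qp/Kp) = (8.314 J mol⁻¹ K⁻¹)(298 K) × ln(408/1100)
   = (2.478 kJ/mol)(-0.9918) = -2.46 kJ/mol
ΔG < 0, so the forward reaction is spontaneous (proceeds forward).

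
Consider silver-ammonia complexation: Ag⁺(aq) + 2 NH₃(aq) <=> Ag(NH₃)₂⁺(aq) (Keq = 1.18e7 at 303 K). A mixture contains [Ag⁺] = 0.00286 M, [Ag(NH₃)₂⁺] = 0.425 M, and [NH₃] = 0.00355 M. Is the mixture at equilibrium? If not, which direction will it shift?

yes, at equilibrium

Q = [Ag(NH₃)₂⁺] / ([Ag⁺]·[NH₃]²) = (0.425) / ((0.00286)·(0.00355)²) = 1.18e7
Q = 1.18e7 = Keq; the system is at equilibrium.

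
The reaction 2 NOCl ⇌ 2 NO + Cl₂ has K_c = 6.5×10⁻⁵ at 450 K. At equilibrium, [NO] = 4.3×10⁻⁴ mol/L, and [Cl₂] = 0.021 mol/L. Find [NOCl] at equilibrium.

[NOCl] = 0.0077 mol/L

At equilibrium, K_c = [NO]²·[Cl₂] / [NOCl]² = 6.5×10⁻⁵.
(4.3×10⁻⁴)²·(0.021) / ([NOCl])² = 6.5×10⁻⁵
[NOCl]² = 5.97×10⁻⁵ ⇒ [NOCl] = 0.0077 mol/L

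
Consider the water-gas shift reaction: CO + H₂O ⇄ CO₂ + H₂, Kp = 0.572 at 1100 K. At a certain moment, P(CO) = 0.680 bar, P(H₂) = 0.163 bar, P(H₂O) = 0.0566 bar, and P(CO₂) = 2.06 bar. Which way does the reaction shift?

Qp = P(CO₂)·P(H₂) / (P(CO)·P(H₂O)) = (2.06)·(0.163) / ((0.680)·(0.0566)) = 8.72
Qp = 8.72 > Kp = 0.572, so the reverse reaction proceeds.

toward reactants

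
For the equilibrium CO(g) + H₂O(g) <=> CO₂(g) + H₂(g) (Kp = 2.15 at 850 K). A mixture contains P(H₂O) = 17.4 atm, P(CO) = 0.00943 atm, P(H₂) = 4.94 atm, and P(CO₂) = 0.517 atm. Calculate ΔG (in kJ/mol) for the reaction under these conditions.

Qp = P(CO₂)·P(H₂) / (P(CO)·P(H₂O)) = (0.517)·(4.94) / ((0.00943)·(17.4)) = 15.6
ΔG = RT ln(Qp/Kp) = (8.314 J mol⁻¹ K⁻¹)(850 K) × ln(15.6/2.15)
   = (7.067 kJ/mol)(1.982) = 14.0 kJ/mol
ΔG > 0, so the forward reaction is non-spontaneous (proceeds in reverse).

ΔG = 14.0 kJ/mol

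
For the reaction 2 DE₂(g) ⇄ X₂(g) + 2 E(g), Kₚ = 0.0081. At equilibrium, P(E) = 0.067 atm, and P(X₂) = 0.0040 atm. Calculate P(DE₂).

At equilibrium, Kₚ = P(X₂)·P(E)² / P(DE₂)² = 0.0081.
(0.0040)·(0.067)² / (P(DE₂))² = 0.0081
P(DE₂)² = 0.00222 ⇒ P(DE₂) = 0.047 atm

P(DE₂) = 0.047 atm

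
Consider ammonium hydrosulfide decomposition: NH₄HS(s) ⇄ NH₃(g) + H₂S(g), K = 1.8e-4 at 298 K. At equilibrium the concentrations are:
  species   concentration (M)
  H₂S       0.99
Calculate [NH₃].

[NH₃] = 1.8e-4 M

(NH₄HS is a pure solid — omitted from K.)
At equilibrium, K = [NH₃]·[H₂S] = 1.8e-4.
([NH₃])·(0.99) = 1.8e-4
[NH₃] = 1.82e-4 = 1.8e-4 M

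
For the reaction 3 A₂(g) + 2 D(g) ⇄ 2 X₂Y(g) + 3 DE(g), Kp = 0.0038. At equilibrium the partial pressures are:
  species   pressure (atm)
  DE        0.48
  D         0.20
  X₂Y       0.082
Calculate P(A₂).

At equilibrium, Kp = P(X₂Y)²·P(DE)³ / (P(A₂)³·P(D)²) = 0.0038.
(0.082)²·(0.48)³ / ((P(A₂))³·(0.20)²) = 0.0038
P(A₂)³ = 4.89 ⇒ P(A₂) = 1.7 atm

P(A₂) = 1.7 atm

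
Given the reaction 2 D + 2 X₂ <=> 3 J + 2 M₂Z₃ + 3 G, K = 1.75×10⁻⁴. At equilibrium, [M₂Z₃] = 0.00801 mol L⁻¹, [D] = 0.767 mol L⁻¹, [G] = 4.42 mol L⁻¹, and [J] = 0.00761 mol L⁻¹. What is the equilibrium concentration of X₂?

[X₂] = 0.00487 mol L⁻¹

At equilibrium, K = [J]³·[M₂Z₃]²·[G]³ / ([D]²·[X₂]²) = 1.75×10⁻⁴.
(0.00761)³·(0.00801)²·(4.42)³ / ((0.767)²·([X₂])²) = 1.75×10⁻⁴
[X₂]² = 2.37×10⁻⁵ ⇒ [X₂] = 0.00487 mol L⁻¹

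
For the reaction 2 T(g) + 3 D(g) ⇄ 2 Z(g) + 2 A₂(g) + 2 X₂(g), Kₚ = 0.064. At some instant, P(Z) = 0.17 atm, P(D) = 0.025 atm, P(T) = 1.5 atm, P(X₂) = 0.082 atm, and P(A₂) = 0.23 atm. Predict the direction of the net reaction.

to the left

Qₚ = P(Z)²·P(A₂)²·P(X₂)² / (P(T)²·P(D)³) = (0.17)²·(0.23)²·(0.082)² / ((1.5)²·(0.025)³) = 0.29
Qₚ = 0.29 > Kₚ = 0.064, so the reverse reaction proceeds.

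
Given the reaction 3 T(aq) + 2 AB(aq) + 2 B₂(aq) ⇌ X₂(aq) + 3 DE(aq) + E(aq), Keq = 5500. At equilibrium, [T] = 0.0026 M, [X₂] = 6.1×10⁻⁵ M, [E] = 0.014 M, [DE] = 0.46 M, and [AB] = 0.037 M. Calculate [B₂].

[B₂] = 0.79 M

At equilibrium, Keq = [X₂]·[DE]³·[E] / ([T]³·[AB]²·[B₂]²) = 5500.
(6.1×10⁻⁵)·(0.46)³·(0.014) / ((0.0026)³·(0.037)²·([B₂])²) = 5500
[B₂]² = 0.628 ⇒ [B₂] = 0.79 M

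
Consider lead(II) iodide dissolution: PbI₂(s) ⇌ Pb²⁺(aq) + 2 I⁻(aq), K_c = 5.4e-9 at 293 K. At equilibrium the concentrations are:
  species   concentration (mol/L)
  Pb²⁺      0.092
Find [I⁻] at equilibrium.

[I⁻] = 2.4e-4 mol/L

(PbI₂ is a pure solid — omitted from K_c.)
At equilibrium, K_c = [Pb²⁺]·[I⁻]² = 5.4e-9.
(0.092)·([I⁻])² = 5.4e-9
[I⁻]² = 5.87e-8 ⇒ [I⁻] = 2.4e-4 mol/L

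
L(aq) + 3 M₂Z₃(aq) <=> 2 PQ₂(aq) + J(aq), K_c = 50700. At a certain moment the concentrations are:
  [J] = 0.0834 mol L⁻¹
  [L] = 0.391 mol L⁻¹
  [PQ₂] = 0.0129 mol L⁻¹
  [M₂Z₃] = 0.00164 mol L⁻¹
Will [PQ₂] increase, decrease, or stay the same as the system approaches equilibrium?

increase

Q_c = [PQ₂]²·[J] / ([L]·[M₂Z₃]³) = (0.0129)²·(0.0834) / ((0.391)·(0.00164)³) = 8050
Q_c = 8050 < K_c = 50700: net forward reaction.
PQ₂ is a product, so it increases.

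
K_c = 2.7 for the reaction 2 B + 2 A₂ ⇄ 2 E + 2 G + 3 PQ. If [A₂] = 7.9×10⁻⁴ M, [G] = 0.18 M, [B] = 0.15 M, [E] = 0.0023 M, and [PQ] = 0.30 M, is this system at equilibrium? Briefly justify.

no; Q < K, reaction proceeds forward

Q_c = [E]²·[G]²·[PQ]³ / ([B]²·[A₂]²) = (0.0023)²·(0.18)²·(0.30)³ / ((0.15)²·(7.9×10⁻⁴)²) = 0.33
Q_c = 0.33 < K_c = 2.7: net forward reaction.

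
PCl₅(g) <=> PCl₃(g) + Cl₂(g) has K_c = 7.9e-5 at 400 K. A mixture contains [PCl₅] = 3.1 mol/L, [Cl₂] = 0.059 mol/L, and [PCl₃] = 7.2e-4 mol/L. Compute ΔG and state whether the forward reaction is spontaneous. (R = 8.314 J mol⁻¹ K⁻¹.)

ΔG = -5.83 kJ/mol; the forward reaction is spontaneous

Q_c = [PCl₃]·[Cl₂] / [PCl₅] = (7.2e-4)·(0.059) / (3.1) = 1.37e-5
ΔG = RT ln(Q_c/K_c) = (8.314 J mol⁻¹ K⁻¹)(400 K) × ln(1.37e-5/7.9e-5)
   = (3.326 kJ/mol)(-1.752) = -5.83 kJ/mol
ΔG < 0, so the forward reaction is spontaneous (proceeds forward).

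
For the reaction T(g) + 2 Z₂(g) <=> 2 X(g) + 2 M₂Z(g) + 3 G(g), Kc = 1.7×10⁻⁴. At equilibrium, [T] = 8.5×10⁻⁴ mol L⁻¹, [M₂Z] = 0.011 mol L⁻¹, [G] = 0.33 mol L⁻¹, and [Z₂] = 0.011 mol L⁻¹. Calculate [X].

At equilibrium, Kc = [X]²·[M₂Z]²·[G]³ / ([T]·[Z₂]²) = 1.7×10⁻⁴.
([X])²·(0.011)²·(0.33)³ / ((8.5×10⁻⁴)·(0.011)²) = 1.7×10⁻⁴
[X]² = 4.02×10⁻⁶ ⇒ [X] = 0.0020 mol L⁻¹

[X] = 0.0020 mol L⁻¹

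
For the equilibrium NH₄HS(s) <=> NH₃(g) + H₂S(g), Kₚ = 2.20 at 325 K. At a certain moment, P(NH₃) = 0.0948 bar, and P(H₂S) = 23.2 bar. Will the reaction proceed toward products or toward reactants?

(NH₄HS is a pure solid — omitted from Qₚ.)
Qₚ = P(NH₃)·P(H₂S) = (0.0948)·(23.2) = 2.20
Qₚ = 2.20 = Kₚ, so the system is already at equilibrium.

neither direction; the system is at equilibrium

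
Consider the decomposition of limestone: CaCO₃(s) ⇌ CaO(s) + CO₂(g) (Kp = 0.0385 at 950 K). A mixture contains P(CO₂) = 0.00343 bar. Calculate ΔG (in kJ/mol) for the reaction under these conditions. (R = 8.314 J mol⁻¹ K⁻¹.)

(CaCO₃, CaO are pure solids — omitted from Qp.)
Qp = P(CO₂) = 0.00343
ΔG = RT ln(Qp/Kp) = (8.314 J mol⁻¹ K⁻¹)(950 K) × ln(0.00343/0.0385)
   = (7.898 kJ/mol)(-2.418) = -19.1 kJ/mol
ΔG < 0, so the forward reaction is spontaneous (proceeds forward).

ΔG = -19.1 kJ/mol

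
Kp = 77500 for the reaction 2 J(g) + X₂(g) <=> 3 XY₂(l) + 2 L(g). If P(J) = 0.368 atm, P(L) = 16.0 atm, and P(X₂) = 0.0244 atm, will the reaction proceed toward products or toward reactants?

(XY₂ is a pure liquid — omitted from Qp.)
Qp = P(L)² / (P(J)²·P(X₂)) = (16.0)² / ((0.368)²·(0.0244)) = 77500
Qp = 77500 = Kp, so the system is already at equilibrium.

neither direction; the system is at equilibrium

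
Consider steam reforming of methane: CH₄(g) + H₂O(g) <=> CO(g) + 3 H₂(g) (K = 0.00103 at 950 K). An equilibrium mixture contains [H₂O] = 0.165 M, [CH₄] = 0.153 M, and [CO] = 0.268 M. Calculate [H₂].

[H₂] = 0.0460 M

At equilibrium, K = [CO]·[H₂]³ / ([CH₄]·[H₂O]) = 0.00103.
(0.268)·([H₂])³ / ((0.153)·(0.165)) = 0.00103
[H₂]³ = 9.70e-5 ⇒ [H₂] = 0.0460 M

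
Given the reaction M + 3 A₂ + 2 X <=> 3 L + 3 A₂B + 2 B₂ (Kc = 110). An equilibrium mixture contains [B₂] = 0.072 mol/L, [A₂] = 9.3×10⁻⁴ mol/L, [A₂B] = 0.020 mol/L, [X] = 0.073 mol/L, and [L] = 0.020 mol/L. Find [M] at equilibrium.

At equilibrium, Kc = [L]³·[A₂B]³·[B₂]² / ([M]·[A₂]³·[X]²) = 110.
(0.020)³·(0.020)³·(0.072)² / (([M])·(9.3×10⁻⁴)³·(0.073)²) = 110
[M] = 7.04×10⁻⁴ = 7.0×10⁻⁴ mol/L

[M] = 7.0×10⁻⁴ mol/L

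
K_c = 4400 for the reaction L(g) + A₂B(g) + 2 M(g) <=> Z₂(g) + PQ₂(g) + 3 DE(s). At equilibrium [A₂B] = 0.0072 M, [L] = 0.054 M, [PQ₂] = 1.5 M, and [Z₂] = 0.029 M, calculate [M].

(DE is a pure solid — omitted from K_c.)
At equilibrium, K_c = [Z₂]·[PQ₂] / ([L]·[A₂B]·[M]²) = 4400.
(0.029)·(1.5) / ((0.054)·(0.0072)·([M])²) = 4400
[M]² = 0.0254 ⇒ [M] = 0.16 M

[M] = 0.16 M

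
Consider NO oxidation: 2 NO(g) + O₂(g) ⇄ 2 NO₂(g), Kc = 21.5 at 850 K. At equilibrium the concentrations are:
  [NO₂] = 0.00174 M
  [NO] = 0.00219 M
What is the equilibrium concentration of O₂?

At equilibrium, Kc = [NO₂]² / ([NO]²·[O₂]) = 21.5.
(0.00174)² / ((0.00219)²·([O₂])) = 21.5
[O₂] = 0.0294 M

[O₂] = 0.0294 M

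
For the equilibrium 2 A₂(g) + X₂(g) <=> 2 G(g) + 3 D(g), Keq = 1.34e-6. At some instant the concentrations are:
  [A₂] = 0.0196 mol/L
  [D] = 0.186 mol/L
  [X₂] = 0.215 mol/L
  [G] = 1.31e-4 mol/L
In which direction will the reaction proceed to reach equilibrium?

no net change (already at equilibrium)

Q = [G]²·[D]³ / ([A₂]²·[X₂]) = (1.31e-4)²·(0.186)³ / ((0.0196)²·(0.215)) = 1.34e-6
Q = 1.34e-6 = Keq, so the system is already at equilibrium.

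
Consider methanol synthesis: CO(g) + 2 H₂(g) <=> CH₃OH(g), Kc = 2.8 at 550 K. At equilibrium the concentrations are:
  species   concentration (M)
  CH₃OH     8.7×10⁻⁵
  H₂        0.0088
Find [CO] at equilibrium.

At equilibrium, Kc = [CH₃OH] / ([CO]·[H₂]²) = 2.8.
(8.7×10⁻⁵) / (([CO])·(0.0088)²) = 2.8
[CO] = 0.401 = 0.40 M

[CO] = 0.40 M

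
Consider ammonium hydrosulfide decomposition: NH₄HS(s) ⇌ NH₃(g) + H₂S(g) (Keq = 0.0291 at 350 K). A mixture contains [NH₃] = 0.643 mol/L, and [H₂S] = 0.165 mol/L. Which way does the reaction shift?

(NH₄HS is a pure solid — omitted from Q.)
Q = [NH₃]·[H₂S] = (0.643)·(0.165) = 0.106
Q = 0.106 > Keq = 0.0291, so the reverse reaction proceeds.

to the left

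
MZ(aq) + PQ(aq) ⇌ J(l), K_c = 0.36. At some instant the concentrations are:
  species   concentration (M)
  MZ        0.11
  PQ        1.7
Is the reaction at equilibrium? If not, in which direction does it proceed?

(J is a pure liquid — omitted from Q_c.)
Q_c = 1 / ([MZ]·[PQ]) = 1 / ((0.11)·(1.7)) = 5.3
Q_c = 5.3 > K_c = 0.36, so the reverse reaction proceeds.

reverse (toward reactants)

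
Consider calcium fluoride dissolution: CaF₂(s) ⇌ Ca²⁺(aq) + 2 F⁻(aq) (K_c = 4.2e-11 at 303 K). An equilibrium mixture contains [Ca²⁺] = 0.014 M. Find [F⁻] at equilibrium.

[F⁻] = 5.5e-5 M

(CaF₂ is a pure solid — omitted from K_c.)
At equilibrium, K_c = [Ca²⁺]·[F⁻]² = 4.2e-11.
(0.014)·([F⁻])² = 4.2e-11
[F⁻]² = 3.00e-9 ⇒ [F⁻] = 5.5e-5 M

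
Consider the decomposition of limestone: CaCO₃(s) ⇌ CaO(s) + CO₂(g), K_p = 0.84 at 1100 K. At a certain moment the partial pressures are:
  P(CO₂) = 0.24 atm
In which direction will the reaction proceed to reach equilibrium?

toward products

(CaCO₃, CaO are pure solids — omitted from Q_p.)
Q_p = P(CO₂) = 0.24
Q_p = 0.24 < K_p = 0.84, so the forward reaction proceeds.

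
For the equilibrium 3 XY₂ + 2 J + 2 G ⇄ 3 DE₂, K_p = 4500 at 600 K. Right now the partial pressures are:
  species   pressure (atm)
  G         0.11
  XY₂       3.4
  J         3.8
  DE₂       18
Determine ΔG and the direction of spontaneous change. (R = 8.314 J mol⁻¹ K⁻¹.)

ΔG = -8.32 kJ/mol; the forward reaction is spontaneous

Q_p = P(DE₂)³ / (P(XY₂)³·P(J)²·P(G)²) = (18)³ / ((3.4)³·(3.8)²·(0.11)²) = 849
ΔG = RT ln(Q_p/K_p) = (8.314 J mol⁻¹ K⁻¹)(600 K) × ln(849/4500)
   = (4.988 kJ/mol)(-1.668) = -8.32 kJ/mol
ΔG < 0, so the forward reaction is spontaneous (proceeds forward).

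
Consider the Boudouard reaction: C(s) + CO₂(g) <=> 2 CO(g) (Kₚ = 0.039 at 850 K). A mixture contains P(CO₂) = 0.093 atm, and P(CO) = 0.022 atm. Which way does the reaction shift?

in the forward direction

(C is a pure solid — omitted from Qₚ.)
Qₚ = P(CO)² / P(CO₂) = (0.022)² / (0.093) = 0.0052
Qₚ = 0.0052 < Kₚ = 0.039, so the forward reaction proceeds.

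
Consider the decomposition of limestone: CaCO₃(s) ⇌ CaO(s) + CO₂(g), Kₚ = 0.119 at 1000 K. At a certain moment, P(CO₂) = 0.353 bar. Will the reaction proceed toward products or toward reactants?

reverse (toward reactants)

(CaCO₃, CaO are pure solids — omitted from Qₚ.)
Qₚ = P(CO₂) = 0.353
Qₚ = 0.353 > Kₚ = 0.119, so the reverse reaction proceeds.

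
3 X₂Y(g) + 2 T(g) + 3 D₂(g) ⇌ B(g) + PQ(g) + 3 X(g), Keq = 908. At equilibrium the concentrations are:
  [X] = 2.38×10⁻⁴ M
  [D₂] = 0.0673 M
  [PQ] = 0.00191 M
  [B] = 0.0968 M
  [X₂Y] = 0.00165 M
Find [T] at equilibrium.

At equilibrium, Keq = [B]·[PQ]·[X]³ / ([X₂Y]³·[T]²·[D₂]³) = 908.
(0.0968)·(0.00191)·(2.38×10⁻⁴)³ / ((0.00165)³·([T])²·(0.0673)³) = 908
[T]² = 2.00×10⁻⁶ ⇒ [T] = 0.00142 M

[T] = 0.00142 M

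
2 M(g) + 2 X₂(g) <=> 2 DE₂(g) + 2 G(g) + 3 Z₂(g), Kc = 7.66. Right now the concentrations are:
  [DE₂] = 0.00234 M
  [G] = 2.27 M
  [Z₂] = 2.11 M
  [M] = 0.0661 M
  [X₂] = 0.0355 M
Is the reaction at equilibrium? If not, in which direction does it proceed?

in the reverse direction

Qc = [DE₂]²·[G]²·[Z₂]³ / ([M]²·[X₂]²) = (0.00234)²·(2.27)²·(2.11)³ / ((0.0661)²·(0.0355)²) = 48.1
Qc = 48.1 > Kc = 7.66, so the reverse reaction proceeds.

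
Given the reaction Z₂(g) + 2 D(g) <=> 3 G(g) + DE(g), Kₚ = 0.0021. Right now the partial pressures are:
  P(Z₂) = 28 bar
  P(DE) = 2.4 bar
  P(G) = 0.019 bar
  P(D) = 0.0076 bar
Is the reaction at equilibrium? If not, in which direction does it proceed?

Qₚ = P(G)³·P(DE) / (P(Z₂)·P(D)²) = (0.019)³·(2.4) / ((28)·(0.0076)²) = 0.010
Qₚ = 0.010 > Kₚ = 0.0021, so the reverse reaction proceeds.

to the left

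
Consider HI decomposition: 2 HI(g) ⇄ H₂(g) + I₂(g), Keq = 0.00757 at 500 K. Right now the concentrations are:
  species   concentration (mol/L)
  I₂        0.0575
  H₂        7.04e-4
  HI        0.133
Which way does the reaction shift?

Q = [H₂]·[I₂] / [HI]² = (7.04e-4)·(0.0575) / (0.133)² = 0.00229
Q = 0.00229 < Keq = 0.00757, so the forward reaction proceeds.

to the right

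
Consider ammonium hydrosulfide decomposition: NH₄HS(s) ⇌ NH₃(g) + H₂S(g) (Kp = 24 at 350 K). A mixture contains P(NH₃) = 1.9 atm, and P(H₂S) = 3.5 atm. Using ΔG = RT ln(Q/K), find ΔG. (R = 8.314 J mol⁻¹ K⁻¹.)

ΔG = -3.73 kJ/mol

(NH₄HS is a pure solid — omitted from Qp.)
Qp = P(NH₃)·P(H₂S) = (1.9)·(3.5) = 6.65
ΔG = RT ln(Qp/Kp) = (8.314 J mol⁻¹ K⁻¹)(350 K) × ln(6.65/24)
   = (2.910 kJ/mol)(-1.283) = -3.73 kJ/mol
ΔG < 0, so the forward reaction is spontaneous (proceeds forward).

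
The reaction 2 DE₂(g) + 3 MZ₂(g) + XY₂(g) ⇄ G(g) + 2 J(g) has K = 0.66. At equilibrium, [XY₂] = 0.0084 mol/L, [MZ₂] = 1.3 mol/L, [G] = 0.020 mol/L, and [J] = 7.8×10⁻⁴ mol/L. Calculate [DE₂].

[DE₂] = 0.0010 mol/L

At equilibrium, K = [G]·[J]² / ([DE₂]²·[MZ₂]³·[XY₂]) = 0.66.
(0.020)·(7.8×10⁻⁴)² / (([DE₂])²·(1.3)³·(0.0084)) = 0.66
[DE₂]² = 9.99×10⁻⁷ ⇒ [DE₂] = 0.0010 mol/L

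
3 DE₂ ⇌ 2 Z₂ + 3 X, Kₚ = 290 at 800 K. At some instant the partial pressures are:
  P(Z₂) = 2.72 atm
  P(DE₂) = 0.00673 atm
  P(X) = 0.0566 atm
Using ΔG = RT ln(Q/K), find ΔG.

Qₚ = P(Z₂)²·P(X)³ / P(DE₂)³ = (2.72)²·(0.0566)³ / (0.00673)³ = 4400
ΔG = RT ln(Qₚ/Kₚ) = (8.314 J mol⁻¹ K⁻¹)(800 K) × ln(4400/290)
   = (6.651 kJ/mol)(2.719) = 18.1 kJ/mol
ΔG > 0, so the forward reaction is non-spontaneous (proceeds in reverse).

ΔG = 18.1 kJ/mol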